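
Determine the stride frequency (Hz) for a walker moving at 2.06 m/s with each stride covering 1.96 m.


f = v / stride_length
f = 2.06 / 1.96
f = 1.0510


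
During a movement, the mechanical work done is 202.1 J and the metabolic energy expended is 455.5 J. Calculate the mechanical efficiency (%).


eta = (W_mech / E_meta) * 100
eta = (202.1 / 455.5) * 100
ratio = 0.4437
eta = 44.3688


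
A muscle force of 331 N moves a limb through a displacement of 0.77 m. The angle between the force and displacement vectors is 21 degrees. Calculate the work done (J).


W = F * d * cos(theta)
theta = 21 deg = 0.3665 rad
cos(theta) = 0.9336
W = 331 * 0.77 * 0.9336
W = 237.9416


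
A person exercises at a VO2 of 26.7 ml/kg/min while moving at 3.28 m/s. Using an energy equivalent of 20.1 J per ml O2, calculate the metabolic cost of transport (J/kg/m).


Power per kg = VO2 * 20.1 / 60
Power per kg = 26.7 * 20.1 / 60 = 8.9445 W/kg
Cost = power_per_kg / speed
Cost = 8.9445 / 3.28
Cost = 2.7270


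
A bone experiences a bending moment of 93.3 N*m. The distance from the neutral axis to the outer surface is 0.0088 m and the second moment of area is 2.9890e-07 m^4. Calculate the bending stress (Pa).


sigma = M * c / I
sigma = 93.3 * 0.0088 / 2.9890e-07
M * c = 0.8210
sigma = 2.7469e+06


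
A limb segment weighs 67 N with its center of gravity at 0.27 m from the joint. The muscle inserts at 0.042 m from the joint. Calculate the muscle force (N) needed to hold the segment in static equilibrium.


F_muscle = W * d_load / d_muscle
F_muscle = 67 * 0.27 / 0.042
Numerator = 18.0900
F_muscle = 430.7143


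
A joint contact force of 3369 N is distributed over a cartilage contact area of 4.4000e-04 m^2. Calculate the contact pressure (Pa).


P = F / A
P = 3369 / 4.4000e-04
P = 7.6568e+06


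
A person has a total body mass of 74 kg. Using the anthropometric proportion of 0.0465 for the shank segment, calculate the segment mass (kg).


m_segment = body_mass * fraction
m_segment = 74 * 0.0465
m_segment = 3.4410


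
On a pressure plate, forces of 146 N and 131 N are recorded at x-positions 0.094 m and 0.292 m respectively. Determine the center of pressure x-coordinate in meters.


COP_x = (F1*x1 + F2*x2) / (F1 + F2)
COP_x = (146*0.094 + 131*0.292) / (146 + 131)
Numerator = 51.9760
Denominator = 277
COP_x = 0.1876


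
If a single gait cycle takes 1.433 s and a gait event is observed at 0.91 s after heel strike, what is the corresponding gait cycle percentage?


pct = (event_time / cycle_time) * 100
pct = (0.91 / 1.433) * 100
ratio = 0.6350
pct = 63.5031


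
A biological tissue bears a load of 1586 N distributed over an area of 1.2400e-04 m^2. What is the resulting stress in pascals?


stress = F / A
stress = 1586 / 1.2400e-04
stress = 1.2790e+07


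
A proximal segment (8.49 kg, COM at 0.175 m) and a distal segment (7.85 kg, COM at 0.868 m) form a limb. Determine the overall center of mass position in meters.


COM = (m1*x1 + m2*x2) / (m1 + m2)
COM = (8.49*0.175 + 7.85*0.868) / (8.49 + 7.85)
Numerator = 8.2995
Denominator = 16.3400
COM = 0.5079


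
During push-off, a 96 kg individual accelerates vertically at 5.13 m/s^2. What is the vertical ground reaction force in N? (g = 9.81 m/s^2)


GRF = m * (g + a)
GRF = 96 * (9.81 + 5.13)
GRF = 96 * 14.9400
GRF = 1434.2400


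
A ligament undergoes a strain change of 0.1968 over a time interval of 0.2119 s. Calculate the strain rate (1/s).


strain_rate = delta_strain / delta_t
strain_rate = 0.1968 / 0.2119
strain_rate = 0.9287


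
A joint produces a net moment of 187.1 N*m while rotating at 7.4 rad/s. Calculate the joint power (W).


P = M * omega
P = 187.1 * 7.4
P = 1384.5400


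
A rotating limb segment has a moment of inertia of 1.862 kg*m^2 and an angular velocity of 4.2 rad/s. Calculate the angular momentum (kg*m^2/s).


L = I * omega
L = 1.862 * 4.2
L = 7.8204


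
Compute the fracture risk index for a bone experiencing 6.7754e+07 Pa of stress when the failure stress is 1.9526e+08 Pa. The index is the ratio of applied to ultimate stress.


FRI = applied / ultimate
FRI = 6.7754e+07 / 1.9526e+08
FRI = 0.3470


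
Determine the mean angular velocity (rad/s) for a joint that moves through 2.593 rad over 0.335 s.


omega = delta_theta / delta_t
omega = 2.593 / 0.335
omega = 7.7403


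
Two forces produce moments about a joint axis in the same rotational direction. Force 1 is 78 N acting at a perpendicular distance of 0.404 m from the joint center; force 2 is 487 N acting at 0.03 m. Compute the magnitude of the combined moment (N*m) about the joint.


M = F1 * d1 + F2 * d2
M = 78 * 0.404 + 487 * 0.03
M = 31.5120 + 14.6100
M = 46.1220


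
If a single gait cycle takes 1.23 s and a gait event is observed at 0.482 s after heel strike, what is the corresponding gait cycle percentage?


pct = (event_time / cycle_time) * 100
pct = (0.482 / 1.23) * 100
ratio = 0.3919
pct = 39.1870


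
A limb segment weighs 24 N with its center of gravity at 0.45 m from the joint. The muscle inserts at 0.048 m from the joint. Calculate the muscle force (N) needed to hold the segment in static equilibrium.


F_muscle = W * d_load / d_muscle
F_muscle = 24 * 0.45 / 0.048
Numerator = 10.8000
F_muscle = 225.0000


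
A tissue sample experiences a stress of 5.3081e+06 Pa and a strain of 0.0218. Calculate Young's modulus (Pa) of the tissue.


E = stress / strain
E = 5.3081e+06 / 0.0218
E = 2.4349e+08


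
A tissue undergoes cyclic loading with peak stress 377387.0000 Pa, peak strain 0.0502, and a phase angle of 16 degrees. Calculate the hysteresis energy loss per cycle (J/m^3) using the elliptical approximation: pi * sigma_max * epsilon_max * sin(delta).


E_loss = pi * sigma_max * epsilon_max * sin(delta)
delta = 16 deg = 0.2793 rad
sin(delta) = 0.2756
E_loss = pi * 377387.0000 * 0.0502 * 0.2756
E_loss = 16405.0894


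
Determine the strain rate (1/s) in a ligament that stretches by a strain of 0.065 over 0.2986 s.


strain_rate = delta_strain / delta_t
strain_rate = 0.065 / 0.2986
strain_rate = 0.2177


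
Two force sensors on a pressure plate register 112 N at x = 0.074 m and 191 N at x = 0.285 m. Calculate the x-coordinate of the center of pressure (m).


COP_x = (F1*x1 + F2*x2) / (F1 + F2)
COP_x = (112*0.074 + 191*0.285) / (112 + 191)
Numerator = 62.7230
Denominator = 303
COP_x = 0.2070


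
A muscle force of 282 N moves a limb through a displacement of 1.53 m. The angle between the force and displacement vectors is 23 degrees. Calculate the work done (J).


W = F * d * cos(theta)
theta = 23 deg = 0.4014 rad
cos(theta) = 0.9205
W = 282 * 1.53 * 0.9205
W = 397.1610


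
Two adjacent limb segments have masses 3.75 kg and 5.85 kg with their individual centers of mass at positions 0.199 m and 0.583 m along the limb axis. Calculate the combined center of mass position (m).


COM = (m1*x1 + m2*x2) / (m1 + m2)
COM = (3.75*0.199 + 5.85*0.583) / (3.75 + 5.85)
Numerator = 4.1568
Denominator = 9.6000
COM = 0.4330


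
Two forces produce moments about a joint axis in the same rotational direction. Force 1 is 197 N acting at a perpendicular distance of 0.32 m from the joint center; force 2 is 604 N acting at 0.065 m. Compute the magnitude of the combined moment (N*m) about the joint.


M = F1 * d1 + F2 * d2
M = 197 * 0.32 + 604 * 0.065
M = 63.0400 + 39.2600
M = 102.3000


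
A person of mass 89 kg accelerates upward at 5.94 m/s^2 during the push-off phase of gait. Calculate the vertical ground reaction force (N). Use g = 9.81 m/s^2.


GRF = m * (g + a)
GRF = 89 * (9.81 + 5.94)
GRF = 89 * 15.7500
GRF = 1401.7500


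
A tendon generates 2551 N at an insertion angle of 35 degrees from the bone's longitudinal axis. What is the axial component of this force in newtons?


F_eff = F_tendon * cos(theta)
theta = 35 deg = 0.6109 rad
cos(theta) = 0.8192
F_eff = 2551 * 0.8192
F_eff = 2089.6569


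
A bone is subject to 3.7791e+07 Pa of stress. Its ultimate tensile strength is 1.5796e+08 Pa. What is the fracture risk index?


FRI = applied / ultimate
FRI = 3.7791e+07 / 1.5796e+08
FRI = 0.2392


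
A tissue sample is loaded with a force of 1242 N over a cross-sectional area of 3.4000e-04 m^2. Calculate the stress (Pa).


stress = F / A
stress = 1242 / 3.4000e-04
stress = 3.6529e+06


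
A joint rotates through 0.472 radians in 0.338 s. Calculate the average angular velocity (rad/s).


omega = delta_theta / delta_t
omega = 0.472 / 0.338
omega = 1.3964


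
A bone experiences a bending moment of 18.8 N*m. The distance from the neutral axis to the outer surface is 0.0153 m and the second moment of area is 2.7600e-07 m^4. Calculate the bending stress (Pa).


sigma = M * c / I
sigma = 18.8 * 0.0153 / 2.7600e-07
M * c = 0.2876
sigma = 1.0422e+06


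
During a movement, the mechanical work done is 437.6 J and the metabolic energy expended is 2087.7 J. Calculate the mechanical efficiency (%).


eta = (W_mech / E_meta) * 100
eta = (437.6 / 2087.7) * 100
ratio = 0.2096
eta = 20.9609


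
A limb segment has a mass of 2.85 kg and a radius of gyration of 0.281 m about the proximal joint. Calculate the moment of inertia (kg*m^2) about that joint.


I = m * k^2
I = 2.85 * 0.281^2
k^2 = 0.0790
I = 0.2250


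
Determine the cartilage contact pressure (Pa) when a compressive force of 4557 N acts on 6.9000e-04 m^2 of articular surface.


P = F / A
P = 4557 / 6.9000e-04
P = 6.6043e+06


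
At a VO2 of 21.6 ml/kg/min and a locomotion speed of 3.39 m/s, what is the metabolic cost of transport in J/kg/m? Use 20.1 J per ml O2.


Power per kg = VO2 * 20.1 / 60
Power per kg = 21.6 * 20.1 / 60 = 7.2360 W/kg
Cost = power_per_kg / speed
Cost = 7.2360 / 3.39
Cost = 2.1345


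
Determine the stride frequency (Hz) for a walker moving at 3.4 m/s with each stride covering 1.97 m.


f = v / stride_length
f = 3.4 / 1.97
f = 1.7259


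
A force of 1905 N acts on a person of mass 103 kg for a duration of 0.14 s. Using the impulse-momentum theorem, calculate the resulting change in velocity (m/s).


J = F * dt = 1905 * 0.14 = 266.7000 N*s
delta_v = J / m
delta_v = 266.7000 / 103
delta_v = 2.5893


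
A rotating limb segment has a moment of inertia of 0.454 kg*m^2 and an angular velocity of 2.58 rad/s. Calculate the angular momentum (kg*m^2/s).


L = I * omega
L = 0.454 * 2.58
L = 1.1713


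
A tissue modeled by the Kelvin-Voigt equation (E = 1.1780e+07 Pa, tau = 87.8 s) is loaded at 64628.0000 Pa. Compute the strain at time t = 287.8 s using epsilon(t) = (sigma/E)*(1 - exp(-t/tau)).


epsilon(t) = (sigma/E) * (1 - exp(-t/tau))
sigma/E = 64628.0000 / 1.1780e+07 = 0.0055
exp(-t/tau) = exp(-287.8 / 87.8) = 0.0377
epsilon = 0.0055 * (1 - 0.0377)
epsilon = 0.0053


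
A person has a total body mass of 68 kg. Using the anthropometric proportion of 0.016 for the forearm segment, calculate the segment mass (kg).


m_segment = body_mass * fraction
m_segment = 68 * 0.016
m_segment = 1.0880


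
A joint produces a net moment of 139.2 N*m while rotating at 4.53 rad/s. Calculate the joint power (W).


P = M * omega
P = 139.2 * 4.53
P = 630.5760


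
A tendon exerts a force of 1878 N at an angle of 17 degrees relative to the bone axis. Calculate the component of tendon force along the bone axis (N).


F_eff = F_tendon * cos(theta)
theta = 17 deg = 0.2967 rad
cos(theta) = 0.9563
F_eff = 1878 * 0.9563
F_eff = 1795.9403


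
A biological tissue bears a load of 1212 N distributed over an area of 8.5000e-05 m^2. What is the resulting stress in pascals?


stress = F / A
stress = 1212 / 8.5000e-05
stress = 1.4259e+07


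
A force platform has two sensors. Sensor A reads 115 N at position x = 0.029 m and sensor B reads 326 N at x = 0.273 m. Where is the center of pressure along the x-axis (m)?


COP_x = (F1*x1 + F2*x2) / (F1 + F2)
COP_x = (115*0.029 + 326*0.273) / (115 + 326)
Numerator = 92.3330
Denominator = 441
COP_x = 0.2094


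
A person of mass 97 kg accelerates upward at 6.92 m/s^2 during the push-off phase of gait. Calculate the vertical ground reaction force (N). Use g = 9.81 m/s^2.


GRF = m * (g + a)
GRF = 97 * (9.81 + 6.92)
GRF = 97 * 16.7300
GRF = 1622.8100


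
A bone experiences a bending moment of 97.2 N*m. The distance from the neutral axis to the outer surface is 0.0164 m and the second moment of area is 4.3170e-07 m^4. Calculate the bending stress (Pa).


sigma = M * c / I
sigma = 97.2 * 0.0164 / 4.3170e-07
M * c = 1.5941
sigma = 3.6926e+06


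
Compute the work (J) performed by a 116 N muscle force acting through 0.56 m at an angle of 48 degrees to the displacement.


W = F * d * cos(theta)
theta = 48 deg = 0.8378 rad
cos(theta) = 0.6691
W = 116 * 0.56 * 0.6691
W = 43.4667


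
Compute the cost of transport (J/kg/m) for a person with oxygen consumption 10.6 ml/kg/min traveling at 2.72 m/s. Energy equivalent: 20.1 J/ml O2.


Power per kg = VO2 * 20.1 / 60
Power per kg = 10.6 * 20.1 / 60 = 3.5510 W/kg
Cost = power_per_kg / speed
Cost = 3.5510 / 2.72
Cost = 1.3055


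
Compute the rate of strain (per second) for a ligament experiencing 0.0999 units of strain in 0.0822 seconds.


strain_rate = delta_strain / delta_t
strain_rate = 0.0999 / 0.0822
strain_rate = 1.2153


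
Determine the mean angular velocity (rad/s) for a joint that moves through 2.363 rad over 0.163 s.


omega = delta_theta / delta_t
omega = 2.363 / 0.163
omega = 14.4969


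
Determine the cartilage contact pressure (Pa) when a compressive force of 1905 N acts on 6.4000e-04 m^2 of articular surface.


P = F / A
P = 1905 / 6.4000e-04
P = 2.9766e+06


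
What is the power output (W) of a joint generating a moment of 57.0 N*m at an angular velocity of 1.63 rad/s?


P = M * omega
P = 57.0 * 1.63
P = 92.9100


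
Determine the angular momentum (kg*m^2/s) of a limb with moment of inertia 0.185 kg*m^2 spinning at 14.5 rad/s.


L = I * omega
L = 0.185 * 14.5
L = 2.6825


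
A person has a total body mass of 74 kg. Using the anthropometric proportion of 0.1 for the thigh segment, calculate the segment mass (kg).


m_segment = body_mass * fraction
m_segment = 74 * 0.1
m_segment = 7.4000


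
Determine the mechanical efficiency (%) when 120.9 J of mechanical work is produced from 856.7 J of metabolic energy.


eta = (W_mech / E_meta) * 100
eta = (120.9 / 856.7) * 100
ratio = 0.1411
eta = 14.1123


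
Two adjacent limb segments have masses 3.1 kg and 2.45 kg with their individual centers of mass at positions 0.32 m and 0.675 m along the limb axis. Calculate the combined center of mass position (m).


COM = (m1*x1 + m2*x2) / (m1 + m2)
COM = (3.1*0.32 + 2.45*0.675) / (3.1 + 2.45)
Numerator = 2.6458
Denominator = 5.5500
COM = 0.4767


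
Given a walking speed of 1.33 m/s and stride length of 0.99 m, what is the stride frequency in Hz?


f = v / stride_length
f = 1.33 / 0.99
f = 1.3434


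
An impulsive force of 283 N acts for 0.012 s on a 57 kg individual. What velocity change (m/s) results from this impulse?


J = F * dt = 283 * 0.012 = 3.3960 N*s
delta_v = J / m
delta_v = 3.3960 / 57
delta_v = 0.0596


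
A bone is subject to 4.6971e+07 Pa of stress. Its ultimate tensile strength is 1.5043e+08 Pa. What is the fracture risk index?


FRI = applied / ultimate
FRI = 4.6971e+07 / 1.5043e+08
FRI = 0.3122


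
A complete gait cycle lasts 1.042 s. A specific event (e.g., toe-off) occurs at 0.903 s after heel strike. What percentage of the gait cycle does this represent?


pct = (event_time / cycle_time) * 100
pct = (0.903 / 1.042) * 100
ratio = 0.8666
pct = 86.6603


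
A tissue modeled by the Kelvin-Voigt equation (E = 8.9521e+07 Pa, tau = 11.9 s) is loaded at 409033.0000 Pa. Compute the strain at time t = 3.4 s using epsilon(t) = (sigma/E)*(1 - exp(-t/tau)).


epsilon(t) = (sigma/E) * (1 - exp(-t/tau))
sigma/E = 409033.0000 / 8.9521e+07 = 0.0046
exp(-t/tau) = exp(-3.4 / 11.9) = 0.7515
epsilon = 0.0046 * (1 - 0.7515)
epsilon = 0.0011


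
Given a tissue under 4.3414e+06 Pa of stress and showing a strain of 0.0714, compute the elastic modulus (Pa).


E = stress / strain
E = 4.3414e+06 / 0.0714
E = 6.0804e+07


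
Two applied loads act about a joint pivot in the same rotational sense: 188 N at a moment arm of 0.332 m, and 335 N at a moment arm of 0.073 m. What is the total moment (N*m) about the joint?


M = F1 * d1 + F2 * d2
M = 188 * 0.332 + 335 * 0.073
M = 62.4160 + 24.4550
M = 86.8710


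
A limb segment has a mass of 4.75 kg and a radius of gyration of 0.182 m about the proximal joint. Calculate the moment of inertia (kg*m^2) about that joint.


I = m * k^2
I = 4.75 * 0.182^2
k^2 = 0.0331
I = 0.1573


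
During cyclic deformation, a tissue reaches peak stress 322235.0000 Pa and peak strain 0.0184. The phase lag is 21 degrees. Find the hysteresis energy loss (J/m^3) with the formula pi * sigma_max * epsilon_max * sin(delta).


E_loss = pi * sigma_max * epsilon_max * sin(delta)
delta = 21 deg = 0.3665 rad
sin(delta) = 0.3584
E_loss = pi * 322235.0000 * 0.0184 * 0.3584
E_loss = 6675.2812


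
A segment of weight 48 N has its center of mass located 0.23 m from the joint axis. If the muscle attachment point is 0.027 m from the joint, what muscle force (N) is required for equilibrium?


F_muscle = W * d_load / d_muscle
F_muscle = 48 * 0.23 / 0.027
Numerator = 11.0400
F_muscle = 408.8889


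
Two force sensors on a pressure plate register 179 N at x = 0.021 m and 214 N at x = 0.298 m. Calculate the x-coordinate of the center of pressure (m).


COP_x = (F1*x1 + F2*x2) / (F1 + F2)
COP_x = (179*0.021 + 214*0.298) / (179 + 214)
Numerator = 67.5310
Denominator = 393
COP_x = 0.1718


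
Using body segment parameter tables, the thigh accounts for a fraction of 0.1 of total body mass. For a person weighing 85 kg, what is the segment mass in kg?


m_segment = body_mass * fraction
m_segment = 85 * 0.1
m_segment = 8.5000


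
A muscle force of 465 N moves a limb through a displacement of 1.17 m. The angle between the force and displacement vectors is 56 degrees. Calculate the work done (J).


W = F * d * cos(theta)
theta = 56 deg = 0.9774 rad
cos(theta) = 0.5592
W = 465 * 1.17 * 0.5592
W = 304.2289


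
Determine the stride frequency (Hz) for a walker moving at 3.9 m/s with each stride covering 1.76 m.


f = v / stride_length
f = 3.9 / 1.76
f = 2.2159


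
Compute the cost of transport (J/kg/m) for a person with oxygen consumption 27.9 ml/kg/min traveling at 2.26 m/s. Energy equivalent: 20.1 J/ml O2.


Power per kg = VO2 * 20.1 / 60
Power per kg = 27.9 * 20.1 / 60 = 9.3465 W/kg
Cost = power_per_kg / speed
Cost = 9.3465 / 2.26
Cost = 4.1356


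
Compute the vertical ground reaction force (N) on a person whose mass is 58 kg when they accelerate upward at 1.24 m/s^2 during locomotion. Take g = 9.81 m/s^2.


GRF = m * (g + a)
GRF = 58 * (9.81 + 1.24)
GRF = 58 * 11.0500
GRF = 640.9000


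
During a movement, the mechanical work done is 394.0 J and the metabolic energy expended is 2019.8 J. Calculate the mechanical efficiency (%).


eta = (W_mech / E_meta) * 100
eta = (394.0 / 2019.8) * 100
ratio = 0.1951
eta = 19.5069


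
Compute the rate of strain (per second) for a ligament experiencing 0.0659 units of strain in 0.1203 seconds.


strain_rate = delta_strain / delta_t
strain_rate = 0.0659 / 0.1203
strain_rate = 0.5478


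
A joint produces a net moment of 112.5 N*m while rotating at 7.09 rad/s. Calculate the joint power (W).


P = M * omega
P = 112.5 * 7.09
P = 797.6250


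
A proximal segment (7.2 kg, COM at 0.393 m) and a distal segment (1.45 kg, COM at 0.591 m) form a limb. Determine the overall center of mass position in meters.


COM = (m1*x1 + m2*x2) / (m1 + m2)
COM = (7.2*0.393 + 1.45*0.591) / (7.2 + 1.45)
Numerator = 3.6865
Denominator = 8.6500
COM = 0.4262


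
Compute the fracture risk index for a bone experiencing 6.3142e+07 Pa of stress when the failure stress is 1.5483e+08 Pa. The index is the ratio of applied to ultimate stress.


FRI = applied / ultimate
FRI = 6.3142e+07 / 1.5483e+08
FRI = 0.4078


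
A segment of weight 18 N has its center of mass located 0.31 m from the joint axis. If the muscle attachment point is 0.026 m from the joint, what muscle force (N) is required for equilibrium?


F_muscle = W * d_load / d_muscle
F_muscle = 18 * 0.31 / 0.026
Numerator = 5.5800
F_muscle = 214.6154


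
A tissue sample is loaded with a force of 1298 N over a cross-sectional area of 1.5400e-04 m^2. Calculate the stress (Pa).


stress = F / A
stress = 1298 / 1.5400e-04
stress = 8.4286e+06


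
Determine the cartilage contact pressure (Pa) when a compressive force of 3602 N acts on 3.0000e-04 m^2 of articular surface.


P = F / A
P = 3602 / 3.0000e-04
P = 1.2007e+07


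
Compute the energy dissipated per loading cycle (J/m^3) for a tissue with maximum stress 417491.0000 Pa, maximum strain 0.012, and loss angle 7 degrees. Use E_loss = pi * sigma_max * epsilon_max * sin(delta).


E_loss = pi * sigma_max * epsilon_max * sin(delta)
delta = 7 deg = 0.1222 rad
sin(delta) = 0.1219
E_loss = pi * 417491.0000 * 0.012 * 0.1219
E_loss = 1918.1065


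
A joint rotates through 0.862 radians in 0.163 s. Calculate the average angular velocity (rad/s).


omega = delta_theta / delta_t
omega = 0.862 / 0.163
omega = 5.2883


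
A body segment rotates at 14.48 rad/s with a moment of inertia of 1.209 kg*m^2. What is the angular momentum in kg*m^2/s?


L = I * omega
L = 1.209 * 14.48
L = 17.5063


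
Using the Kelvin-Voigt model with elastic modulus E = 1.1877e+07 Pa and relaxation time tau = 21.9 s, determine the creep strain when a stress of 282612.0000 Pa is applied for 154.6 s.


epsilon(t) = (sigma/E) * (1 - exp(-t/tau))
sigma/E = 282612.0000 / 1.1877e+07 = 0.0238
exp(-t/tau) = exp(-154.6 / 21.9) = 8.5933e-04
epsilon = 0.0238 * (1 - 8.5933e-04)
epsilon = 0.0238


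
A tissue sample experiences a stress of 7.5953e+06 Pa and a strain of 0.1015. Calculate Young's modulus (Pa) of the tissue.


E = stress / strain
E = 7.5953e+06 / 0.1015
E = 7.4831e+07


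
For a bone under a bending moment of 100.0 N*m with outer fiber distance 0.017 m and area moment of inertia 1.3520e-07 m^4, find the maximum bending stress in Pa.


sigma = M * c / I
sigma = 100.0 * 0.017 / 1.3520e-07
M * c = 1.7000
sigma = 1.2574e+07


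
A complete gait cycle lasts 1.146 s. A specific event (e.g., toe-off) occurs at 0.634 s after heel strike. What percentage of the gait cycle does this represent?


pct = (event_time / cycle_time) * 100
pct = (0.634 / 1.146) * 100
ratio = 0.5532
pct = 55.3229


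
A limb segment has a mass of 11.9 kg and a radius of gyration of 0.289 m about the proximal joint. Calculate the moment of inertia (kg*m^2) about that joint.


I = m * k^2
I = 11.9 * 0.289^2
k^2 = 0.0835
I = 0.9939


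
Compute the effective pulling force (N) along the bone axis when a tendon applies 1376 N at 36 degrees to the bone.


F_eff = F_tendon * cos(theta)
theta = 36 deg = 0.6283 rad
cos(theta) = 0.8090
F_eff = 1376 * 0.8090
F_eff = 1113.2074


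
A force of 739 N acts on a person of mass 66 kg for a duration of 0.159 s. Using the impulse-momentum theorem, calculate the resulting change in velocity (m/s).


J = F * dt = 739 * 0.159 = 117.5010 N*s
delta_v = J / m
delta_v = 117.5010 / 66
delta_v = 1.7803


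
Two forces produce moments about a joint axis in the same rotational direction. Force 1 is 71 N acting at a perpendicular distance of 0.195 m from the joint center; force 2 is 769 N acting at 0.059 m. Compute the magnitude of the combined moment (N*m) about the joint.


M = F1 * d1 + F2 * d2
M = 71 * 0.195 + 769 * 0.059
M = 13.8450 + 45.3710
M = 59.2160


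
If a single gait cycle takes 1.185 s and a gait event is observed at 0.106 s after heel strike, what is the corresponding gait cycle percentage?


pct = (event_time / cycle_time) * 100
pct = (0.106 / 1.185) * 100
ratio = 0.0895
pct = 8.9451


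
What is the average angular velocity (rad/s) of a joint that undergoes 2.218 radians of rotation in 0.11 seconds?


omega = delta_theta / delta_t
omega = 2.218 / 0.11
omega = 20.1636


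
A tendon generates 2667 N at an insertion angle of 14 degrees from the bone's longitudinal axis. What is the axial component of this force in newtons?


F_eff = F_tendon * cos(theta)
theta = 14 deg = 0.2443 rad
cos(theta) = 0.9703
F_eff = 2667 * 0.9703
F_eff = 2587.7787


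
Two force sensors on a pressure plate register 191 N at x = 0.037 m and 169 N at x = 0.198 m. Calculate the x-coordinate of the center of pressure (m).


COP_x = (F1*x1 + F2*x2) / (F1 + F2)
COP_x = (191*0.037 + 169*0.198) / (191 + 169)
Numerator = 40.5290
Denominator = 360
COP_x = 0.1126


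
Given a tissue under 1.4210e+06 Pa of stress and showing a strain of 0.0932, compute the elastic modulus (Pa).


E = stress / strain
E = 1.4210e+06 / 0.0932
E = 1.5247e+07


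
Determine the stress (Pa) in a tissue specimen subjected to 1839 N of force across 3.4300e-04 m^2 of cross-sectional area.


stress = F / A
stress = 1839 / 3.4300e-04
stress = 5.3615e+06


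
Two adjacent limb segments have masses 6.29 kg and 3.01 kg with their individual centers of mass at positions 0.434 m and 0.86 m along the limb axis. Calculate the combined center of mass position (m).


COM = (m1*x1 + m2*x2) / (m1 + m2)
COM = (6.29*0.434 + 3.01*0.86) / (6.29 + 3.01)
Numerator = 5.3185
Denominator = 9.3000
COM = 0.5719


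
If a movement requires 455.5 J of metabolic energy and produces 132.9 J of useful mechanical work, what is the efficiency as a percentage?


eta = (W_mech / E_meta) * 100
eta = (132.9 / 455.5) * 100
ratio = 0.2918
eta = 29.1767


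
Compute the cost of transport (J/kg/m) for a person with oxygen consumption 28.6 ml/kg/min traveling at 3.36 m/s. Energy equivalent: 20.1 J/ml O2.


Power per kg = VO2 * 20.1 / 60
Power per kg = 28.6 * 20.1 / 60 = 9.5810 W/kg
Cost = power_per_kg / speed
Cost = 9.5810 / 3.36
Cost = 2.8515


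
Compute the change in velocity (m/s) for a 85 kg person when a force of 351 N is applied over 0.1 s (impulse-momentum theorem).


J = F * dt = 351 * 0.1 = 35.1000 N*s
delta_v = J / m
delta_v = 35.1000 / 85
delta_v = 0.4129


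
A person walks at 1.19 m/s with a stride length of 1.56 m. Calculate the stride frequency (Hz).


f = v / stride_length
f = 1.19 / 1.56
f = 0.7628


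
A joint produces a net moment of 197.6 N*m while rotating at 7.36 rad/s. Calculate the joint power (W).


P = M * omega
P = 197.6 * 7.36
P = 1454.3360


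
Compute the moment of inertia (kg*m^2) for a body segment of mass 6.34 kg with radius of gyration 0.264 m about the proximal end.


I = m * k^2
I = 6.34 * 0.264^2
k^2 = 0.0697
I = 0.4419


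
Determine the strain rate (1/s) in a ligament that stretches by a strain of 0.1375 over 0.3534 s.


strain_rate = delta_strain / delta_t
strain_rate = 0.1375 / 0.3534
strain_rate = 0.3891


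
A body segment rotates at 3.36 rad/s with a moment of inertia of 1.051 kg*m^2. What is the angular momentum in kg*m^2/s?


L = I * omega
L = 1.051 * 3.36
L = 3.5314


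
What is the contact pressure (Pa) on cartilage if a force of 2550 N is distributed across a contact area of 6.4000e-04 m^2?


P = F / A
P = 2550 / 6.4000e-04
P = 3.9844e+06


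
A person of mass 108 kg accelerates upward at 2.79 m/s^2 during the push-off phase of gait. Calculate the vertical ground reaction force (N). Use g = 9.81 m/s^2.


GRF = m * (g + a)
GRF = 108 * (9.81 + 2.79)
GRF = 108 * 12.6000
GRF = 1360.8000


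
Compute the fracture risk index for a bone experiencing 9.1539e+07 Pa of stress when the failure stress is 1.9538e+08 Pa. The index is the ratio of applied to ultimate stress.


FRI = applied / ultimate
FRI = 9.1539e+07 / 1.9538e+08
FRI = 0.4685


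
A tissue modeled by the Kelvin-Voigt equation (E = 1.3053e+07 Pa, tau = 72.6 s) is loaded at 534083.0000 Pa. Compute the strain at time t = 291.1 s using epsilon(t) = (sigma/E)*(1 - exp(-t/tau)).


epsilon(t) = (sigma/E) * (1 - exp(-t/tau))
sigma/E = 534083.0000 / 1.3053e+07 = 0.0409
exp(-t/tau) = exp(-291.1 / 72.6) = 0.0181
epsilon = 0.0409 * (1 - 0.0181)
epsilon = 0.0402


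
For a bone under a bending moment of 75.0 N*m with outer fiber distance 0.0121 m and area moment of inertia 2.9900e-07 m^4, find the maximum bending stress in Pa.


sigma = M * c / I
sigma = 75.0 * 0.0121 / 2.9900e-07
M * c = 0.9075
sigma = 3.0351e+06


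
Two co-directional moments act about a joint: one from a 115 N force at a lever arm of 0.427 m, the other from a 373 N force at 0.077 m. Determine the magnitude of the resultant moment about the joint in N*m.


M = F1 * d1 + F2 * d2
M = 115 * 0.427 + 373 * 0.077
M = 49.1050 + 28.7210
M = 77.8260


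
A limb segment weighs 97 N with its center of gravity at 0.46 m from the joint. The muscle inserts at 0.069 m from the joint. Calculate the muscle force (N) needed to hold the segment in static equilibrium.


F_muscle = W * d_load / d_muscle
F_muscle = 97 * 0.46 / 0.069
Numerator = 44.6200
F_muscle = 646.6667


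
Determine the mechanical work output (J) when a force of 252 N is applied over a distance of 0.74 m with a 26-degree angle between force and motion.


W = F * d * cos(theta)
theta = 26 deg = 0.4538 rad
cos(theta) = 0.8988
W = 252 * 0.74 * 0.8988
W = 167.6071


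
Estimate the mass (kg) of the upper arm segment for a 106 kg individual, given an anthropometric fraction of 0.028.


m_segment = body_mass * fraction
m_segment = 106 * 0.028
m_segment = 2.9680


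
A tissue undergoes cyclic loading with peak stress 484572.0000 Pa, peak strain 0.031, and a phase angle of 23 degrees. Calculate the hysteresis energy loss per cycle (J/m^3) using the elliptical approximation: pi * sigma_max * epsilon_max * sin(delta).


E_loss = pi * sigma_max * epsilon_max * sin(delta)
delta = 23 deg = 0.4014 rad
sin(delta) = 0.3907
E_loss = pi * 484572.0000 * 0.031 * 0.3907
E_loss = 18439.4471


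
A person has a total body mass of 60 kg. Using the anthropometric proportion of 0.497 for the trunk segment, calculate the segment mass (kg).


m_segment = body_mass * fraction
m_segment = 60 * 0.497
m_segment = 29.8200


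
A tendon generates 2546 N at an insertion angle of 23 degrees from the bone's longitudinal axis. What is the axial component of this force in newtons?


F_eff = F_tendon * cos(theta)
theta = 23 deg = 0.4014 rad
cos(theta) = 0.9205
F_eff = 2546 * 0.9205
F_eff = 2343.6054


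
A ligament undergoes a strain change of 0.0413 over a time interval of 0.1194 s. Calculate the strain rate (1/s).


strain_rate = delta_strain / delta_t
strain_rate = 0.0413 / 0.1194
strain_rate = 0.3459


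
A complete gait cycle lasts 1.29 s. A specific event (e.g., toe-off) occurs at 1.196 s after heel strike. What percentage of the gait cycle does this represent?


pct = (event_time / cycle_time) * 100
pct = (1.196 / 1.29) * 100
ratio = 0.9271
pct = 92.7132


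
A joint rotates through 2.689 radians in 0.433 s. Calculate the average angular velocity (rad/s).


omega = delta_theta / delta_t
omega = 2.689 / 0.433
omega = 6.2102


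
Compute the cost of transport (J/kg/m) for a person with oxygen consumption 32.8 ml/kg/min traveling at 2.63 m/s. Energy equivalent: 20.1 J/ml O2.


Power per kg = VO2 * 20.1 / 60
Power per kg = 32.8 * 20.1 / 60 = 10.9880 W/kg
Cost = power_per_kg / speed
Cost = 10.9880 / 2.63
Cost = 4.1779


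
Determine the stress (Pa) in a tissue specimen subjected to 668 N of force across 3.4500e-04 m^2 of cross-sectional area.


stress = F / A
stress = 668 / 3.4500e-04
stress = 1.9362e+06


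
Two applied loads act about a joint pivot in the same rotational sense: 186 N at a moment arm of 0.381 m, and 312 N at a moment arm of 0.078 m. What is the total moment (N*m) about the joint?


M = F1 * d1 + F2 * d2
M = 186 * 0.381 + 312 * 0.078
M = 70.8660 + 24.3360
M = 95.2020


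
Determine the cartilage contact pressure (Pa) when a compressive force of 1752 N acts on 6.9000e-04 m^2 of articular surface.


P = F / A
P = 1752 / 6.9000e-04
P = 2.5391e+06


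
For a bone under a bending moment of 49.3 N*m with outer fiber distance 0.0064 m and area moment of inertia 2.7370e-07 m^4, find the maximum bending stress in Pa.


sigma = M * c / I
sigma = 49.3 * 0.0064 / 2.7370e-07
M * c = 0.3155
sigma = 1.1528e+06


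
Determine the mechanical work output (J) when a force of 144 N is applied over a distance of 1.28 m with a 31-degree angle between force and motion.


W = F * d * cos(theta)
theta = 31 deg = 0.5411 rad
cos(theta) = 0.8572
W = 144 * 1.28 * 0.8572
W = 157.9931


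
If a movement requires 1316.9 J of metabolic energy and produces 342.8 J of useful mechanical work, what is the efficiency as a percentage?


eta = (W_mech / E_meta) * 100
eta = (342.8 / 1316.9) * 100
ratio = 0.2603
eta = 26.0308


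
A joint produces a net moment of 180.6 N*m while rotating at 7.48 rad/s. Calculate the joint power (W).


P = M * omega
P = 180.6 * 7.48
P = 1350.8880


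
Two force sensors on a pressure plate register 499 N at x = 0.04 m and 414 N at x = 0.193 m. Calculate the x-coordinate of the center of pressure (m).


COP_x = (F1*x1 + F2*x2) / (F1 + F2)
COP_x = (499*0.04 + 414*0.193) / (499 + 414)
Numerator = 99.8620
Denominator = 913
COP_x = 0.1094


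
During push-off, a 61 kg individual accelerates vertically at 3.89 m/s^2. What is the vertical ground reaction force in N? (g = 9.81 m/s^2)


GRF = m * (g + a)
GRF = 61 * (9.81 + 3.89)
GRF = 61 * 13.7000
GRF = 835.7000


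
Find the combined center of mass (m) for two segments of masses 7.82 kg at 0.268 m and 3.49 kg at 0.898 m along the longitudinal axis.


COM = (m1*x1 + m2*x2) / (m1 + m2)
COM = (7.82*0.268 + 3.49*0.898) / (7.82 + 3.49)
Numerator = 5.2298
Denominator = 11.3100
COM = 0.4624


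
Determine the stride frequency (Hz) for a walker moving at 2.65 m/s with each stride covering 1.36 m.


f = v / stride_length
f = 2.65 / 1.36
f = 1.9485


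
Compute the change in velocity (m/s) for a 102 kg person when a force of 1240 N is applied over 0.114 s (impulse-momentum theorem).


J = F * dt = 1240 * 0.114 = 141.3600 N*s
delta_v = J / m
delta_v = 141.3600 / 102
delta_v = 1.3859


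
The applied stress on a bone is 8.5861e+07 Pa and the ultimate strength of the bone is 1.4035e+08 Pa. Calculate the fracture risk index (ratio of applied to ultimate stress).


FRI = applied / ultimate
FRI = 8.5861e+07 / 1.4035e+08
FRI = 0.6118


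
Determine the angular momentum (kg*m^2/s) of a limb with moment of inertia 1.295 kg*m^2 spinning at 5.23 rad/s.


L = I * omega
L = 1.295 * 5.23
L = 6.7729


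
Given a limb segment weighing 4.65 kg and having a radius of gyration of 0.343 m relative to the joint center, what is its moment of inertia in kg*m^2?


I = m * k^2
I = 4.65 * 0.343^2
k^2 = 0.1176
I = 0.5471


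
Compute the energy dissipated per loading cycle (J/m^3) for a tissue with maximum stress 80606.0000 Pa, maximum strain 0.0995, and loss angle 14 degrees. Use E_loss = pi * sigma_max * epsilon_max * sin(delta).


E_loss = pi * sigma_max * epsilon_max * sin(delta)
delta = 14 deg = 0.2443 rad
sin(delta) = 0.2419
E_loss = pi * 80606.0000 * 0.0995 * 0.2419
E_loss = 6095.5865


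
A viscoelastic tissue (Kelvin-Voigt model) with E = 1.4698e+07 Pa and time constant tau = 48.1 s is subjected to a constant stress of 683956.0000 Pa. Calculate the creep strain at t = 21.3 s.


epsilon(t) = (sigma/E) * (1 - exp(-t/tau))
sigma/E = 683956.0000 / 1.4698e+07 = 0.0465
exp(-t/tau) = exp(-21.3 / 48.1) = 0.6422
epsilon = 0.0465 * (1 - 0.6422)
epsilon = 0.0166


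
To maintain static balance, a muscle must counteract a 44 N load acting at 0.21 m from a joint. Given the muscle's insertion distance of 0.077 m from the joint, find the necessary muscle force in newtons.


F_muscle = W * d_load / d_muscle
F_muscle = 44 * 0.21 / 0.077
Numerator = 9.2400
F_muscle = 120.0000


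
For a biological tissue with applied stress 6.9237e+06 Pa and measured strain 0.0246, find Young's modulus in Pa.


E = stress / strain
E = 6.9237e+06 / 0.0246
E = 2.8145e+08


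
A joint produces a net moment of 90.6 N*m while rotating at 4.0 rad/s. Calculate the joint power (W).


P = M * omega
P = 90.6 * 4.0
P = 362.4000


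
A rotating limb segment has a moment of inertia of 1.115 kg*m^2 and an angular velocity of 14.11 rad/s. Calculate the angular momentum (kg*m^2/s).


L = I * omega
L = 1.115 * 14.11
L = 15.7326


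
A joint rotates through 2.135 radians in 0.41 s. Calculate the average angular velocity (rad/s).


omega = delta_theta / delta_t
omega = 2.135 / 0.41
omega = 5.2073


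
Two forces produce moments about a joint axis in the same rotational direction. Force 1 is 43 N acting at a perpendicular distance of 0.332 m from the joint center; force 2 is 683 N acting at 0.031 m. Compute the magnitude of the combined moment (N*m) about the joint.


M = F1 * d1 + F2 * d2
M = 43 * 0.332 + 683 * 0.031
M = 14.2760 + 21.1730
M = 35.4490


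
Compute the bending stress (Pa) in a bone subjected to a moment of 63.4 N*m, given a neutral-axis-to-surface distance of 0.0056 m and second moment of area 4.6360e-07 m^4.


sigma = M * c / I
sigma = 63.4 * 0.0056 / 4.6360e-07
M * c = 0.3550
sigma = 765832.6143


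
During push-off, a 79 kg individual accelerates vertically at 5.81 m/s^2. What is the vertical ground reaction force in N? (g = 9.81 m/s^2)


GRF = m * (g + a)
GRF = 79 * (9.81 + 5.81)
GRF = 79 * 15.6200
GRF = 1233.9800


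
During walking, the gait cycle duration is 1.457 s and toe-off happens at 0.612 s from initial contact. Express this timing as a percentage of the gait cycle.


pct = (event_time / cycle_time) * 100
pct = (0.612 / 1.457) * 100
ratio = 0.4200
pct = 42.0041


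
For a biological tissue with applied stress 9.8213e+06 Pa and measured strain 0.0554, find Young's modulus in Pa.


E = stress / strain
E = 9.8213e+06 / 0.0554
E = 1.7728e+08


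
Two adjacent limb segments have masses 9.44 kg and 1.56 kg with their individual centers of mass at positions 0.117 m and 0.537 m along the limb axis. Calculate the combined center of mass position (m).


COM = (m1*x1 + m2*x2) / (m1 + m2)
COM = (9.44*0.117 + 1.56*0.537) / (9.44 + 1.56)
Numerator = 1.9422
Denominator = 11.0000
COM = 0.1766


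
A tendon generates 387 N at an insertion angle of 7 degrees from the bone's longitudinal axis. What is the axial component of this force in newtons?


F_eff = F_tendon * cos(theta)
theta = 7 deg = 0.1222 rad
cos(theta) = 0.9925
F_eff = 387 * 0.9925
F_eff = 384.1154


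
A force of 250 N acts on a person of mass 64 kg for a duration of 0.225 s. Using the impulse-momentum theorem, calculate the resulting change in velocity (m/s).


J = F * dt = 250 * 0.225 = 56.2500 N*s
delta_v = J / m
delta_v = 56.2500 / 64
delta_v = 0.8789


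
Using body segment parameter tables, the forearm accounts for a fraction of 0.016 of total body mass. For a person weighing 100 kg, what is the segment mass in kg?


m_segment = body_mass * fraction
m_segment = 100 * 0.016
m_segment = 1.6000


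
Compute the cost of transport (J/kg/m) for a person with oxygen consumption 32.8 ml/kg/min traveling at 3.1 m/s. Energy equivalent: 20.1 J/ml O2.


Power per kg = VO2 * 20.1 / 60
Power per kg = 32.8 * 20.1 / 60 = 10.9880 W/kg
Cost = power_per_kg / speed
Cost = 10.9880 / 3.1
Cost = 3.5445


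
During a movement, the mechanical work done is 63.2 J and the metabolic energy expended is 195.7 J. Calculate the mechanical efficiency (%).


eta = (W_mech / E_meta) * 100
eta = (63.2 / 195.7) * 100
ratio = 0.3229
eta = 32.2943
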